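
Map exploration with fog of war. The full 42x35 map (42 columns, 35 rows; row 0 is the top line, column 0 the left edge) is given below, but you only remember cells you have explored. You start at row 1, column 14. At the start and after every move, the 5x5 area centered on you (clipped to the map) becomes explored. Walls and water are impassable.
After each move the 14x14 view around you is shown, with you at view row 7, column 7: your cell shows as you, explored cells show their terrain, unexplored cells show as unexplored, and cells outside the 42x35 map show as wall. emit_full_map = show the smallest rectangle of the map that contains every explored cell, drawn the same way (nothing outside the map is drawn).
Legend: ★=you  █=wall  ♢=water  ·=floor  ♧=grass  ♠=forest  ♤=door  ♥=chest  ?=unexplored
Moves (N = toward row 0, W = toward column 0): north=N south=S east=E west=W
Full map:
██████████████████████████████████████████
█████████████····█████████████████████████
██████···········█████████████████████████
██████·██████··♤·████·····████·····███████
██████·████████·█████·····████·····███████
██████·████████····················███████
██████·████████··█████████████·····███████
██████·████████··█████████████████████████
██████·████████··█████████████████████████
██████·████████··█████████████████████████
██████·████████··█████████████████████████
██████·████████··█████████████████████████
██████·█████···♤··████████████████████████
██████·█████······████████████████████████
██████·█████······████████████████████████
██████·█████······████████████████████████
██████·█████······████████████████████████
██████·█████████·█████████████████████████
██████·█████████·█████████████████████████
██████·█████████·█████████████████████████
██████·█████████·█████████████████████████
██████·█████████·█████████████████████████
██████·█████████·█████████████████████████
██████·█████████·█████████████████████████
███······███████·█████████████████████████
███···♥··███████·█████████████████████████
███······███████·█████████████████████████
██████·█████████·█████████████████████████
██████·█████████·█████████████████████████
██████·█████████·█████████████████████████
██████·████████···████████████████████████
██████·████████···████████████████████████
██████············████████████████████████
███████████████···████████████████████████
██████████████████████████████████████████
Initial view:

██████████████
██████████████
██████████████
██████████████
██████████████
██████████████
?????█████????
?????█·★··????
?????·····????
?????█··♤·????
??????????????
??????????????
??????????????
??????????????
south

██████████████
██████████████
██████████████
██████████████
██████████████
?????█████????
?????█····????
?????··★··????
?????█··♤·????
?????███·█????
??????????????
??????????????
??????????????
??????????????

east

██████████████
██████████████
██████████████
██████████████
██████████████
????██████????
????█····█????
????···★·█????
????█··♤·█????
????███·██????
??????????????
??????????????
??????????????
??????????????

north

██████████████
██████████████
██████████████
██████████████
██████████████
██████████████
????██████????
????█··★·█????
????·····█????
????█··♤·█????
????███·██????
??????????????
??????????????
??????????????

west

██████████████
██████████████
██████████████
██████████████
██████████████
██████████████
?????██████???
?????█·★··█???
?????·····█???
?????█··♤·█???
?????███·██???
??????????????
??????????????
??????????????

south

██████████████
██████████████
██████████████
██████████████
██████████████
?????██████???
?????█····█???
?????··★··█???
?????█··♤·█???
?????███·██???
??????????????
??????????????
??????????????
??????????????

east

██████████████
██████████████
██████████████
██████████████
██████████████
????██████????
????█····█????
????···★·█????
????█··♤·█????
????███·██????
??????????????
??????????????
??????????????
??????????????

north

██████████████
██████████████
██████████████
██████████████
██████████████
██████████████
????██████????
????█··★·█????
????·····█????
????█··♤·█????
????███·██????
??????????????
??????????????
??????????????


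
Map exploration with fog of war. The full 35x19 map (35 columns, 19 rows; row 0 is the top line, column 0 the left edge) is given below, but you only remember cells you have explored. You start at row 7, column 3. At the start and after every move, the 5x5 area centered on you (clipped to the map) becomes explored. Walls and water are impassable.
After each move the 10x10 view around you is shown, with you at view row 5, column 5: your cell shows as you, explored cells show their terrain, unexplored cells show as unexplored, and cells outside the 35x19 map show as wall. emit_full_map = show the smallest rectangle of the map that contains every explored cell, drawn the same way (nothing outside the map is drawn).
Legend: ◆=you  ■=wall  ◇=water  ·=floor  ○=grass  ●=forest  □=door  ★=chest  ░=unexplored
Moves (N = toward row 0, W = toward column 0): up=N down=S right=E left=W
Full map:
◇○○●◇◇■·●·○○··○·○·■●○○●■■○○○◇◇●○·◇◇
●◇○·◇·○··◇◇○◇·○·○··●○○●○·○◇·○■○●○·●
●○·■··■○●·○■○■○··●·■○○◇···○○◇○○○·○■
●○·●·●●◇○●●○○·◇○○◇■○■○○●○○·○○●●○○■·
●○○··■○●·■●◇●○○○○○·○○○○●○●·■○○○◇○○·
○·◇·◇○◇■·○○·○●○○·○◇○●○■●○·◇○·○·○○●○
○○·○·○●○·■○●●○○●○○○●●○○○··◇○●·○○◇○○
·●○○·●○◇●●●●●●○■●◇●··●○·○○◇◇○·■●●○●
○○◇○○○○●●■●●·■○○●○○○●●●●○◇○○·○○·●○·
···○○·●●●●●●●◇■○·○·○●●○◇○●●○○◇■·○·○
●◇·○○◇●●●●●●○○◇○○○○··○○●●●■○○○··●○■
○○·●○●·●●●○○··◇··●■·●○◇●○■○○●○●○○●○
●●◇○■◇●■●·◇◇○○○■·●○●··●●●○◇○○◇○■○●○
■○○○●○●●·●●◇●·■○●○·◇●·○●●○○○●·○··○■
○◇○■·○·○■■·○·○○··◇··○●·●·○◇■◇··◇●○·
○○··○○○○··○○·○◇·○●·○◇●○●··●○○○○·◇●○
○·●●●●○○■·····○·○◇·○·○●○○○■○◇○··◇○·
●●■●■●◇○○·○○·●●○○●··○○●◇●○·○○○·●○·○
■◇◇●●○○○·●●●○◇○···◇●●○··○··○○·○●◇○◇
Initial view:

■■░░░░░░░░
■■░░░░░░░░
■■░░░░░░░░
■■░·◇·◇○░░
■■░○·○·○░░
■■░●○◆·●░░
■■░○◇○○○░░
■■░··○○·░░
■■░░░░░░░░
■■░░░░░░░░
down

■■░░░░░░░░
■■░░░░░░░░
■■░·◇·◇○░░
■■░○·○·○░░
■■░●○○·●░░
■■░○◇◆○○░░
■■░··○○·░░
■■░◇·○○◇░░
■■░░░░░░░░
■■░░░░░░░░

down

■■░░░░░░░░
■■░·◇·◇○░░
■■░○·○·○░░
■■░●○○·●░░
■■░○◇○○○░░
■■░··◆○·░░
■■░◇·○○◇░░
■■░○·●○●░░
■■░░░░░░░░
■■░░░░░░░░

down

■■░·◇·◇○░░
■■░○·○·○░░
■■░●○○·●░░
■■░○◇○○○░░
■■░··○○·░░
■■░◇·◆○◇░░
■■░○·●○●░░
■■░●◇○■◇░░
■■░░░░░░░░
■■░░░░░░░░

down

■■░○·○·○░░
■■░●○○·●░░
■■░○◇○○○░░
■■░··○○·░░
■■░◇·○○◇░░
■■░○·◆○●░░
■■░●◇○■◇░░
■■░○○○●○░░
■■░░░░░░░░
■■░░░░░░░░

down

■■░●○○·●░░
■■░○◇○○○░░
■■░··○○·░░
■■░◇·○○◇░░
■■░○·●○●░░
■■░●◇◆■◇░░
■■░○○○●○░░
■■░◇○■·○░░
■■░░░░░░░░
■■░░░░░░░░

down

■■░○◇○○○░░
■■░··○○·░░
■■░◇·○○◇░░
■■░○·●○●░░
■■░●◇○■◇░░
■■░○○◆●○░░
■■░◇○■·○░░
■■░○··○○░░
■■░░░░░░░░
■■░░░░░░░░

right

■░○◇○○○░░░
■░··○○·░░░
■░◇·○○◇░░░
■░○·●○●·░░
■░●◇○■◇●░░
■░○○○◆○●░░
■░◇○■·○·░░
■░○··○○○░░
■░░░░░░░░░
■░░░░░░░░░

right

░○◇○○○░░░░
░··○○·░░░░
░◇·○○◇░░░░
░○·●○●·●░░
░●◇○■◇●■░░
░○○○●◆●●░░
░◇○■·○·○░░
░○··○○○○░░
░░░░░░░░░░
░░░░░░░░░░

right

○◇○○○░░░░░
··○○·░░░░░
◇·○○◇░░░░░
○·●○●·●●░░
●◇○■◇●■●░░
○○○●○◆●·░░
◇○■·○·○■░░
○··○○○○·░░
░░░░░░░░░░
░░░░░░░░░░

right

◇○○○░░░░░░
·○○·░░░░░░
·○○◇░░░░░░
·●○●·●●●░░
◇○■◇●■●·░░
○○●○●◆·●░░
○■·○·○■■░░
··○○○○··░░
░░░░░░░░░░
░░░░░░░░░░

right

○○○░░░░░░░
○○·░░░░░░░
○○◇░░░░░░░
●○●·●●●○░░
○■◇●■●·◇░░
○●○●●◆●●░░
■·○·○■■·░░
·○○○○··○░░
░░░░░░░░░░
░░░░░░░░░░

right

○○░░░░░░░░
○·░░░░░░░░
○◇░░░░░░░░
○●·●●●○○░░
■◇●■●·◇◇░░
●○●●·◆●◇░░
·○·○■■·○░░
○○○○··○○░░
░░░░░░░░░░
░░░░░░░░░░

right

○░░░░░░░░░
·░░░░░░░░░
◇░░░░░░░░░
●·●●●○○·░░
◇●■●·◇◇○░░
○●●·●◆◇●░░
○·○■■·○·░░
○○○··○○·░░
░░░░░░░░░░
░░░░░░░░░░

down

·░░░░░░░░░
◇░░░░░░░░░
●·●●●○○·░░
◇●■●·◇◇○░░
○●●·●●◇●░░
○·○■■◆○·░░
○○○··○○·░░
░░░■····░░
░░░░░░░░░░
░░░░░░░░░░

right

░░░░░░░░░░
░░░░░░░░░░
·●●●○○·░░░
●■●·◇◇○○░░
●●·●●◇●·░░
·○■■·◆·○░░
○○··○○·○░░
░░■·····░░
░░░░░░░░░░
░░░░░░░░░░

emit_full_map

·◇·◇○░░░░░░░░
○·○·○░░░░░░░░
●○○·●░░░░░░░░
○◇○○○░░░░░░░░
··○○·░░░░░░░░
◇·○○◇░░░░░░░░
○·●○●·●●●○○·░
●◇○■◇●■●·◇◇○○
○○○●○●●·●●◇●·
◇○■·○·○■■·◆·○
○··○○○○··○○·○
░░░░░░░■·····

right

░░░░░░░░░░
░░░░░░░░░░
●●●○○·░░░░
■●·◇◇○○○░░
●·●●◇●·■░░
○■■·○◆○○░░
○··○○·○◇░░
░■·····○░░
░░░░░░░░░░
░░░░░░░░░░

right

░░░░░░░░░░
░░░░░░░░░░
●●○○·░░░░░
●·◇◇○○○■░░
·●●◇●·■○░░
■■·○·◆○·░░
··○○·○◇·░░
■·····○·░░
░░░░░░░░░░
░░░░░░░░░░

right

░░░░░░░░░░
░░░░░░░░░░
●○○·░░░░░░
·◇◇○○○■·░░
●●◇●·■○●░░
■·○·○◆··░░
·○○·○◇·○░░
·····○·○░░
░░░░░░░░░░
░░░░░░░░░░

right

░░░░░░░░░░
░░░░░░░░░░
○○·░░░░░░░
◇◇○○○■·●░░
●◇●·■○●○░░
·○·○○◆·◇░░
○○·○◇·○●░░
····○·○◇░░
░░░░░░░░░░
░░░░░░░░░░

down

░░░░░░░░░░
○○·░░░░░░░
◇◇○○○■·●░░
●◇●·■○●○░░
·○·○○··◇░░
○○·○◇◆○●░░
····○·○◇░░
░░░●●○○●░░
░░░░░░░░░░
■■■■■■■■■■

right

░░░░░░░░░░
○·░░░░░░░░
◇○○○■·●░░░
◇●·■○●○·░░
○·○○··◇·░░
○·○◇·◆●·░░
···○·○◇·░░
░░●●○○●·░░
░░░░░░░░░░
■■■■■■■■■■

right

░░░░░░░░░░
·░░░░░░░░░
○○○■·●░░░░
●·■○●○·◇░░
·○○··◇··░░
·○◇·○◆·○░░
··○·○◇·○░░
░●●○○●··░░
░░░░░░░░░░
■■■■■■■■■■

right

░░░░░░░░░░
░░░░░░░░░░
○○■·●░░░░░
·■○●○·◇●░░
○○··◇··○░░
○◇·○●◆○◇░░
·○·○◇·○·░░
●●○○●··○░░
░░░░░░░░░░
■■■■■■■■■■

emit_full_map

·◇·◇○░░░░░░░░░░░░░░░
○·○·○░░░░░░░░░░░░░░░
●○○·●░░░░░░░░░░░░░░░
○◇○○○░░░░░░░░░░░░░░░
··○○·░░░░░░░░░░░░░░░
◇·○○◇░░░░░░░░░░░░░░░
○·●○●·●●●○○·░░░░░░░░
●◇○■◇●■●·◇◇○○○■·●░░░
○○○●○●●·●●◇●·■○●○·◇●
◇○■·○·○■■·○·○○··◇··○
○··○○○○··○○·○◇·○●◆○◇
░░░░░░░■·····○·○◇·○·
░░░░░░░░░░░░●●○○●··○


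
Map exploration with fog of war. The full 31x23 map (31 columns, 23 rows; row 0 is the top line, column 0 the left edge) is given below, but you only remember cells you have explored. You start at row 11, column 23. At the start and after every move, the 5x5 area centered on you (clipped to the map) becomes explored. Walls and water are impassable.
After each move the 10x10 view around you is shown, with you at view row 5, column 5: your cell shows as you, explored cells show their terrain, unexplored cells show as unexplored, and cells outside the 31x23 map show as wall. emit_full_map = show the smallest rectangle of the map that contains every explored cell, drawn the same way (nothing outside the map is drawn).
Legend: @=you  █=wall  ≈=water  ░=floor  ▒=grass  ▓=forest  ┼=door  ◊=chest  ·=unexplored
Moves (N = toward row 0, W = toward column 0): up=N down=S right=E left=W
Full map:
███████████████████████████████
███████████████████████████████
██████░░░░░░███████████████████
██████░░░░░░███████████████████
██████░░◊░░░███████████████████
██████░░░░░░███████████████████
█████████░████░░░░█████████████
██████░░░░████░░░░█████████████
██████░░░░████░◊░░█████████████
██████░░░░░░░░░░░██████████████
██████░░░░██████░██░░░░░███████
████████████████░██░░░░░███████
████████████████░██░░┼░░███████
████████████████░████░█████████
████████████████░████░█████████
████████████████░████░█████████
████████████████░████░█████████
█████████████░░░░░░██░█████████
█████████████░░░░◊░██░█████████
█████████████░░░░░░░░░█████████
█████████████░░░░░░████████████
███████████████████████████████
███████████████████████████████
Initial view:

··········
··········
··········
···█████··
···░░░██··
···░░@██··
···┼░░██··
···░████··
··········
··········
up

··········
··········
··········
···█████··
···█████··
···░░@██··
···░░░██··
···┼░░██··
···░████··
··········

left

··········
··········
··········
···██████·
···██████·
···░░@░██·
···░░░░██·
···░┼░░██·
····░████·
··········

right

··········
··········
··········
··██████··
··██████··
··░░░@██··
··░░░░██··
··░┼░░██··
···░████··
··········

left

··········
··········
··········
···██████·
···██████·
···░░@░██·
···░░░░██·
···░┼░░██·
····░████·
··········

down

··········
··········
···██████·
···██████·
···░░░░██·
···░░@░██·
···░┼░░██·
···█░████·
··········
··········

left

··········
··········
····██████
···███████
···░░░░░██
···░░@░░██
···░░┼░░██
···██░████
··········
··········

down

··········
····██████
···███████
···░░░░░██
···░░░░░██
···░░@░░██
···██░████
···██░██··
··········
··········

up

··········
··········
····██████
···███████
···░░░░░██
···░░@░░██
···░░┼░░██
···██░████
···██░██··
··········

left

··········
··········
·····█████
···███████
···█░░░░░█
···█░@░░░█
···█░░┼░░█
···███░███
····██░██·
··········

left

··········
··········
······████
···███████
···██░░░░░
···██@░░░░
···██░░┼░░
···████░██
·····██░██
··········

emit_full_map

···██████
█████████
██░░░░░██
██@░░░░██
██░░┼░░██
████░████
··██░██··

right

··········
··········
·····█████
··████████
··██░░░░░█
··██░@░░░█
··██░░┼░░█
··████░███
····██░██·
··········

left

··········
··········
······████
···███████
···██░░░░░
···██@░░░░
···██░░┼░░
···████░██
·····██░██
··········

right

··········
··········
·····█████
··████████
··██░░░░░█
··██░@░░░█
··██░░┼░░█
··████░███
····██░██·
··········


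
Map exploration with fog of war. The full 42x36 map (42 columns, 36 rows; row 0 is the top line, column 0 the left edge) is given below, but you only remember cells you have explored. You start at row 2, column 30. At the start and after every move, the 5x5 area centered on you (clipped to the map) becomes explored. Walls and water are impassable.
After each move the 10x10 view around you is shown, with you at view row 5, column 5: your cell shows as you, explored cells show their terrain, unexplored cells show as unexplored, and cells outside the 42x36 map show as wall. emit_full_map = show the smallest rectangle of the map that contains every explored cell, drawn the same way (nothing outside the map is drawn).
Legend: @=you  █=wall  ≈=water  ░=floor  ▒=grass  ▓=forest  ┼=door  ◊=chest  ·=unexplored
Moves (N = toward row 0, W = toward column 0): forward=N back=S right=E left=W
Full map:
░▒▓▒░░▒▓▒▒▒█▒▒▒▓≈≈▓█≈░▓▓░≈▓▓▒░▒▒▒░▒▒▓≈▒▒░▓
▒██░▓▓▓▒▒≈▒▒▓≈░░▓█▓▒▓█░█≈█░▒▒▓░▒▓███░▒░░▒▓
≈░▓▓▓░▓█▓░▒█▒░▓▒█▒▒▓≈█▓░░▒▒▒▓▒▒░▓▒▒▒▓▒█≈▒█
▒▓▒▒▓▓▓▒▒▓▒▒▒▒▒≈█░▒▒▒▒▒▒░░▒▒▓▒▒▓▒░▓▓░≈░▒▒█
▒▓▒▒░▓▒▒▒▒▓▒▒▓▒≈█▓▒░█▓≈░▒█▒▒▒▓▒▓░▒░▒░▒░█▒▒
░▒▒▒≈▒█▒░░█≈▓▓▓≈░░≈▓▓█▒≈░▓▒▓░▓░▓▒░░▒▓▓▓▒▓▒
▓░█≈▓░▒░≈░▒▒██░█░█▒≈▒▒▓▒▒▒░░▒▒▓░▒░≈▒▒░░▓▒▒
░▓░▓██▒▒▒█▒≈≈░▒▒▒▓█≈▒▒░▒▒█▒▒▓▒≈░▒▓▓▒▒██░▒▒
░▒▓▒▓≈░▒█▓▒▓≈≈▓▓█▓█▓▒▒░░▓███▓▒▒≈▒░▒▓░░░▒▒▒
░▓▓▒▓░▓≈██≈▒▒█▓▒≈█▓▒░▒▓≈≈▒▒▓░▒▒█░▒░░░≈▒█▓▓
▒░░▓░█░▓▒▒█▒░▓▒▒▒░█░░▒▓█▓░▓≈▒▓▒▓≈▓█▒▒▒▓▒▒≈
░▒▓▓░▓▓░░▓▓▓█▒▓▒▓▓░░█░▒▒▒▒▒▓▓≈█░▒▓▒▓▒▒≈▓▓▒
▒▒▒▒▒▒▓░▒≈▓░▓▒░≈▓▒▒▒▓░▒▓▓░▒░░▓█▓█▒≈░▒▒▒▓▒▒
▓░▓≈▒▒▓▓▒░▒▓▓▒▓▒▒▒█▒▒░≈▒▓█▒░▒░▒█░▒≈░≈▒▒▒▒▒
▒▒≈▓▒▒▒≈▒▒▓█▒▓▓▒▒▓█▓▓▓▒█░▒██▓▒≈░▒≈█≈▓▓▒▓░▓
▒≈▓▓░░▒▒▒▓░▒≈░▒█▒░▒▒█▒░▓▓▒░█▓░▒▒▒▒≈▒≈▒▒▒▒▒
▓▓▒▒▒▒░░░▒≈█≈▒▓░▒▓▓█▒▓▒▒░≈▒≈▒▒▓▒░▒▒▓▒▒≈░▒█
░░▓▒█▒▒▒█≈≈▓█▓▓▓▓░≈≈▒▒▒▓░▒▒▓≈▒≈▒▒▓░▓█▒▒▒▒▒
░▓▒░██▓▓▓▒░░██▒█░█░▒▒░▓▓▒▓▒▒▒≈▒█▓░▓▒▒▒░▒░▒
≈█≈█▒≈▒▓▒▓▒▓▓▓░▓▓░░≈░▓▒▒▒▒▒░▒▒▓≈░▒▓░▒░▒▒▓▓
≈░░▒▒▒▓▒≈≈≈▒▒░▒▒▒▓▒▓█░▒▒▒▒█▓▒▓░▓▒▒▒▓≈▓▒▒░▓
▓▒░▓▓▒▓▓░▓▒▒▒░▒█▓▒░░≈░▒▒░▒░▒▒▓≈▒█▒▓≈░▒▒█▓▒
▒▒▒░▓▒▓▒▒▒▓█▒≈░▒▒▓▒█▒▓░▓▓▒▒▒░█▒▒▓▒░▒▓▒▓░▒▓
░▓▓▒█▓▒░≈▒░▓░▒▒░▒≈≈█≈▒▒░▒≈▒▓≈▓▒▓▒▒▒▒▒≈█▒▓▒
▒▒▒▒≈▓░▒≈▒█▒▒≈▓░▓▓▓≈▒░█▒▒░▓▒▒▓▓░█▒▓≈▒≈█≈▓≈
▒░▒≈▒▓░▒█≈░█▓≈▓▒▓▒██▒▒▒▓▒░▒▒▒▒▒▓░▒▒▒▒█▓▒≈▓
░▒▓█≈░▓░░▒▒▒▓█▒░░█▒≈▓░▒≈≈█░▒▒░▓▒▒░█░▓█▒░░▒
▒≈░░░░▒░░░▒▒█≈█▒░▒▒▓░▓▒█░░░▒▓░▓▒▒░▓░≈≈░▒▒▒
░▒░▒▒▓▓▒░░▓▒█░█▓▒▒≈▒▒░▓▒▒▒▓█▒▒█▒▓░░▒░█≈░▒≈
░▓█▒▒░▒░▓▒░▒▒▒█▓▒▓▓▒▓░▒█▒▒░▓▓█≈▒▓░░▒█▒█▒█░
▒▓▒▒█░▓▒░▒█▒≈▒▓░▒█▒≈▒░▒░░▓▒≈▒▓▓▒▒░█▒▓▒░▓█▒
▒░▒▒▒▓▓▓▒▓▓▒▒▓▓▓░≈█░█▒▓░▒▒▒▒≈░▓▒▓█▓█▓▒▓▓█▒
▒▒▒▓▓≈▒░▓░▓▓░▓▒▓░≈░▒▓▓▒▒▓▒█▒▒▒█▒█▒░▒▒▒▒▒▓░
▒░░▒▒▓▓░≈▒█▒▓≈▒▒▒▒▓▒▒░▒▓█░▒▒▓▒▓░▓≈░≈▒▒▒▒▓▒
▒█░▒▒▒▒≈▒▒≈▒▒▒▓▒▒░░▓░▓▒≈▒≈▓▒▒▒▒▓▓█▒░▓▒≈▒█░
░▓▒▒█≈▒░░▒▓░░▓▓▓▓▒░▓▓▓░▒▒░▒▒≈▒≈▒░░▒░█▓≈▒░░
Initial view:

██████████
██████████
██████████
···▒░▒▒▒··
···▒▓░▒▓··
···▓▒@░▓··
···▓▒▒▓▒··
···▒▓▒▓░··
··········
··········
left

██████████
██████████
██████████
···▓▒░▒▒▒·
···▒▒▓░▒▓·
···▒▓@▒░▓·
···▒▓▒▒▓▒·
···▒▒▓▒▓░·
··········
··········

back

██████████
██████████
···▓▒░▒▒▒·
···▒▒▓░▒▓·
···▒▓▒▒░▓·
···▒▓@▒▓▒·
···▒▒▓▒▓░·
···▓░▓░▓··
··········
··········

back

██████████
···▓▒░▒▒▒·
···▒▒▓░▒▓·
···▒▓▒▒░▓·
···▒▓▒▒▓▒·
···▒▒@▒▓░·
···▓░▓░▓··
···░▒▒▓░··
··········
··········

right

██████████
··▓▒░▒▒▒··
··▒▒▓░▒▓··
··▒▓▒▒░▓··
··▒▓▒▒▓▒··
··▒▒▓@▓░··
··▓░▓░▓▒··
··░▒▒▓░▒··
··········
··········

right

██████████
·▓▒░▒▒▒···
·▒▒▓░▒▓···
·▒▓▒▒░▓▒··
·▒▓▒▒▓▒░··
·▒▒▓▒@░▒··
·▓░▓░▓▒░··
·░▒▒▓░▒░··
··········
··········

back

·▓▒░▒▒▒···
·▒▒▓░▒▓···
·▒▓▒▒░▓▒··
·▒▓▒▒▓▒░··
·▒▒▓▒▓░▒··
·▓░▓░@▒░··
·░▒▒▓░▒░··
···▒≈░▒▓··
··········
··········

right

▓▒░▒▒▒····
▒▒▓░▒▓····
▒▓▒▒░▓▒···
▒▓▒▒▓▒░▓··
▒▒▓▒▓░▒░··
▓░▓░▓@░░··
░▒▒▓░▒░≈··
··▒≈░▒▓▓··
··········
··········

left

·▓▒░▒▒▒···
·▒▒▓░▒▓···
·▒▓▒▒░▓▒··
·▒▓▒▒▓▒░▓·
·▒▒▓▒▓░▒░·
·▓░▓░@▒░░·
·░▒▒▓░▒░≈·
···▒≈░▒▓▓·
··········
··········

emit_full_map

▓▒░▒▒▒··
▒▒▓░▒▓··
▒▓▒▒░▓▒·
▒▓▒▒▓▒░▓
▒▒▓▒▓░▒░
▓░▓░@▒░░
░▒▒▓░▒░≈
··▒≈░▒▓▓

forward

██████████
·▓▒░▒▒▒···
·▒▒▓░▒▓···
·▒▓▒▒░▓▒··
·▒▓▒▒▓▒░▓·
·▒▒▓▒@░▒░·
·▓░▓░▓▒░░·
·░▒▒▓░▒░≈·
···▒≈░▒▓▓·
··········

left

██████████
··▓▒░▒▒▒··
··▒▒▓░▒▓··
··▒▓▒▒░▓▒·
··▒▓▒▒▓▒░▓
··▒▒▓@▓░▒░
··▓░▓░▓▒░░
··░▒▒▓░▒░≈
····▒≈░▒▓▓
··········

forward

██████████
██████████
··▓▒░▒▒▒··
··▒▒▓░▒▓··
··▒▓▒▒░▓▒·
··▒▓▒@▓▒░▓
··▒▒▓▒▓░▒░
··▓░▓░▓▒░░
··░▒▒▓░▒░≈
····▒≈░▒▓▓

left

██████████
██████████
···▓▒░▒▒▒·
···▒▒▓░▒▓·
···▒▓▒▒░▓▒
···▒▓@▒▓▒░
···▒▒▓▒▓░▒
···▓░▓░▓▒░
···░▒▒▓░▒░
·····▒≈░▒▓

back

██████████
···▓▒░▒▒▒·
···▒▒▓░▒▓·
···▒▓▒▒░▓▒
···▒▓▒▒▓▒░
···▒▒@▒▓░▒
···▓░▓░▓▒░
···░▒▒▓░▒░
·····▒≈░▒▓
··········

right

██████████
··▓▒░▒▒▒··
··▒▒▓░▒▓··
··▒▓▒▒░▓▒·
··▒▓▒▒▓▒░▓
··▒▒▓@▓░▒░
··▓░▓░▓▒░░
··░▒▒▓░▒░≈
····▒≈░▒▓▓
··········

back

··▓▒░▒▒▒··
··▒▒▓░▒▓··
··▒▓▒▒░▓▒·
··▒▓▒▒▓▒░▓
··▒▒▓▒▓░▒░
··▓░▓@▓▒░░
··░▒▒▓░▒░≈
···▓▒≈░▒▓▓
··········
··········

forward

██████████
··▓▒░▒▒▒··
··▒▒▓░▒▓··
··▒▓▒▒░▓▒·
··▒▓▒▒▓▒░▓
··▒▒▓@▓░▒░
··▓░▓░▓▒░░
··░▒▒▓░▒░≈
···▓▒≈░▒▓▓
··········

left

██████████
···▓▒░▒▒▒·
···▒▒▓░▒▓·
···▒▓▒▒░▓▒
···▒▓▒▒▓▒░
···▒▒@▒▓░▒
···▓░▓░▓▒░
···░▒▒▓░▒░
····▓▒≈░▒▓
··········

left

██████████
····▓▒░▒▒▒
····▒▒▓░▒▓
···▒▒▓▒▒░▓
···▒▒▓▒▒▓▒
···▒▒@▓▒▓░
···▒▓░▓░▓▒
···░░▒▒▓░▒
·····▓▒≈░▒
··········

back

····▓▒░▒▒▒
····▒▒▓░▒▓
···▒▒▓▒▒░▓
···▒▒▓▒▒▓▒
···▒▒▒▓▒▓░
···▒▓@▓░▓▒
···░░▒▒▓░▒
···▒▒▓▒≈░▒
··········
··········

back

····▒▒▓░▒▓
···▒▒▓▒▒░▓
···▒▒▓▒▒▓▒
···▒▒▒▓▒▓░
···▒▓░▓░▓▒
···░░@▒▓░▒
···▒▒▓▒≈░▒
···██▓▒▒··
··········
··········

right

···▒▒▓░▒▓·
··▒▒▓▒▒░▓▒
··▒▒▓▒▒▓▒░
··▒▒▒▓▒▓░▒
··▒▓░▓░▓▒░
··░░▒@▓░▒░
··▒▒▓▒≈░▒▓
··██▓▒▒≈··
··········
··········

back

··▒▒▓▒▒░▓▒
··▒▒▓▒▒▓▒░
··▒▒▒▓▒▓░▒
··▒▓░▓░▓▒░
··░░▒▒▓░▒░
··▒▒▓@≈░▒▓
··██▓▒▒≈··
···▓░▒▒█··
··········
··········

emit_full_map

·▓▒░▒▒▒··
·▒▒▓░▒▓··
▒▒▓▒▒░▓▒·
▒▒▓▒▒▓▒░▓
▒▒▒▓▒▓░▒░
▒▓░▓░▓▒░░
░░▒▒▓░▒░≈
▒▒▓@≈░▒▓▓
██▓▒▒≈···
·▓░▒▒█···

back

··▒▒▓▒▒▓▒░
··▒▒▒▓▒▓░▒
··▒▓░▓░▓▒░
··░░▒▒▓░▒░
··▒▒▓▒≈░▒▓
··██▓@▒≈··
···▓░▒▒█··
···≈▒▓▒▓··
··········
··········

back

··▒▒▒▓▒▓░▒
··▒▓░▓░▓▒░
··░░▒▒▓░▒░
··▒▒▓▒≈░▒▓
··██▓▒▒≈··
···▓░@▒█··
···≈▒▓▒▓··
···▓▓≈█░··
··········
··········

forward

··▒▒▓▒▒▓▒░
··▒▒▒▓▒▓░▒
··▒▓░▓░▓▒░
··░░▒▒▓░▒░
··▒▒▓▒≈░▒▓
··██▓@▒≈··
···▓░▒▒█··
···≈▒▓▒▓··
···▓▓≈█░··
··········

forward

··▒▒▓▒▒░▓▒
··▒▒▓▒▒▓▒░
··▒▒▒▓▒▓░▒
··▒▓░▓░▓▒░
··░░▒▒▓░▒░
··▒▒▓@≈░▒▓
··██▓▒▒≈··
···▓░▒▒█··
···≈▒▓▒▓··
···▓▓≈█░··

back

··▒▒▓▒▒▓▒░
··▒▒▒▓▒▓░▒
··▒▓░▓░▓▒░
··░░▒▒▓░▒░
··▒▒▓▒≈░▒▓
··██▓@▒≈··
···▓░▒▒█··
···≈▒▓▒▓··
···▓▓≈█░··
··········

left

···▒▒▓▒▒▓▒
···▒▒▒▓▒▓░
···▒▓░▓░▓▒
···░░▒▒▓░▒
···▒▒▓▒≈░▒
···██@▒▒≈·
···▒▓░▒▒█·
···▓≈▒▓▒▓·
····▓▓≈█░·
··········

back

···▒▒▒▓▒▓░
···▒▓░▓░▓▒
···░░▒▒▓░▒
···▒▒▓▒≈░▒
···██▓▒▒≈·
···▒▓@▒▒█·
···▓≈▒▓▒▓·
···▒▓▓≈█░·
··········
··········

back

···▒▓░▓░▓▒
···░░▒▒▓░▒
···▒▒▓▒≈░▒
···██▓▒▒≈·
···▒▓░▒▒█·
···▓≈@▓▒▓·
···▒▓▓≈█░·
···▒░░▓█··
··········
··········

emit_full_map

·▓▒░▒▒▒··
·▒▒▓░▒▓··
▒▒▓▒▒░▓▒·
▒▒▓▒▒▓▒░▓
▒▒▒▓▒▓░▒░
▒▓░▓░▓▒░░
░░▒▒▓░▒░≈
▒▒▓▒≈░▒▓▓
██▓▒▒≈···
▒▓░▒▒█···
▓≈@▓▒▓···
▒▓▓≈█░···
▒░░▓█····
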